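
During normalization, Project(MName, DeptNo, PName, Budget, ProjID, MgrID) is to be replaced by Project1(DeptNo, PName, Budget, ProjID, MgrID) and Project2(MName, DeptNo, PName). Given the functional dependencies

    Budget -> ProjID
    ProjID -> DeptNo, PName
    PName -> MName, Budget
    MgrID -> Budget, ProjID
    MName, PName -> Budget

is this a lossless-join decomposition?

Common attributes: Project1 ∩ Project2 = {DeptNo, PName}.
Closure of {DeptNo, PName}: PName → MName, Budget applies, adding MName, Budget; Budget → ProjID applies, adding ProjID. So (DeptNo, PName)⁺ = {MName, DeptNo, PName, Budget, ProjID}.
This closure contains every attribute of Project2, so Project1 ∩ Project2 → Project2. The join is lossless.

Yes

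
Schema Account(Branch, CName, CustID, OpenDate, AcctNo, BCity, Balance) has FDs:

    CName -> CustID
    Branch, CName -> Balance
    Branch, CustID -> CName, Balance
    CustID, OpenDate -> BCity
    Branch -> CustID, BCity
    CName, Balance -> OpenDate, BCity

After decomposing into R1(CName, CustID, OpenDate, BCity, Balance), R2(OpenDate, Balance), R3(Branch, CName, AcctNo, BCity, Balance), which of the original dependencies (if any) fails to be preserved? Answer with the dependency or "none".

CName → CustID lies within R1.
Branch, CName → Balance lies within R3.
Branch, CustID → CName, Balance: restricted closure across fragments reaches CName, Balance.
CustID, OpenDate → BCity lies within R1.
Branch → CustID, BCity: restricted closure across fragments reaches CustID, BCity.
CName, Balance → OpenDate, BCity lies within R1.
Every dependency is enforceable on the fragments, so the decomposition is dependency-preserving.

none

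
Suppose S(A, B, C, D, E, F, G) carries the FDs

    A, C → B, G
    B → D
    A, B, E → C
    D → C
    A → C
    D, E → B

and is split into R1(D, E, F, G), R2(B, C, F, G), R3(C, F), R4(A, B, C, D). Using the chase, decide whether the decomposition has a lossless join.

No

Chase test. Columns are A, B, C, D, E, F, G; row i has aⱼ where attribute j ∈ Ri, else bᵢⱼ.
Initial tableau (one row per fragment):
  row 1: b11 b12 b13 a4 a5 a6 a7
  row 2: b21 a2 a3 b24 b25 a6 a7
  row 3: b31 b32 a3 b34 b35 a6 b37
  row 4: a1 a2 a3 a4 b45 b46 b47
Rows 2 and 4 agree on B; apply B→D and equate their D entries.
Rows 1 and 2 agree on D; apply D→C and equate their C entries.
No row becomes fully distinguished — the join is lossy.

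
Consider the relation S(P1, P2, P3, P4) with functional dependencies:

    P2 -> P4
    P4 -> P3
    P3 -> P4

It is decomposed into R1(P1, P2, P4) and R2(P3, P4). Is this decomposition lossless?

Yes

Common attributes: R1 ∩ R2 = {P4}.
Closure of {P4}: P4 → P3 applies, adding P3. So (P4)⁺ = {P3, P4}.
This closure contains every attribute of R2, so R1 ∩ R2 → R2. The join is lossless.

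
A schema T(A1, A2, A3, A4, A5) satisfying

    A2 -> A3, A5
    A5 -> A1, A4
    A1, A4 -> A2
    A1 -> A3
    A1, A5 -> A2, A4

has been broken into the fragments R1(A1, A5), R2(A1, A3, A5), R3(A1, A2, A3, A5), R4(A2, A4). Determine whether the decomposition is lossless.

Yes

Chase test. Columns are A1, A2, A3, A4, A5; row i has aⱼ where attribute j ∈ Ri, else bᵢⱼ.
Initial tableau (one row per fragment):
  row 1: a1 b12 b13 b14 a5
  row 2: a1 b22 a3 b24 a5
  row 3: a1 a2 a3 b34 a5
  row 4: b41 a2 b43 a4 b45
Rows 3 and 4 agree on A2; apply A2→A3, A5 and equate their A3, A5 entries.
Rows 1 and 2 agree on A5; apply A5→A1, A4 and equate their A1, A4 entries.
Rows 1 and 3 agree on A5; apply A5→A1, A4 and equate their A1, A4 entries.
Rows 1 and 4 agree on A5; apply A5→A1, A4 and equate their A1, A4 entries.
Rows 1 and 2 agree on A1, A4; apply A1, A4→A2 and equate their A2 entries.
Rows 1 and 3 agree on A1, A4; apply A1, A4→A2 and equate their A2 entries.
Rows 1 and 2 agree on A1; apply A1→A3 and equate their A3 entries.
Row 1 is now all distinguished symbols — the join is lossless.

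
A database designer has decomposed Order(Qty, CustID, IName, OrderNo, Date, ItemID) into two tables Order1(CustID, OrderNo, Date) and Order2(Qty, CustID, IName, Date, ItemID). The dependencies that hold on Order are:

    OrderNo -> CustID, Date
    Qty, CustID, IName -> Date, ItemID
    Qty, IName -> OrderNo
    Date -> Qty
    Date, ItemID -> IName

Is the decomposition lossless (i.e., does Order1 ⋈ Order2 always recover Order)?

Common attributes: Order1 ∩ Order2 = {CustID, Date}.
Closure of {CustID, Date}: Date → Qty applies, adding Qty. So (CustID, Date)⁺ = {Qty, CustID, Date}.
The closure contains neither all of Order1 = {CustID, OrderNo, Date} nor all of Order2 = {Qty, CustID, IName, Date, ItemID}, so the common attributes are not a superkey of either fragment. The join is lossy.

No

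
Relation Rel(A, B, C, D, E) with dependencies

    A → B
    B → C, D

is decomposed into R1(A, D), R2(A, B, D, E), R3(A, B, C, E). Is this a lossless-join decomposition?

Chase test. Columns are A, B, C, D, E; row i has aⱼ where attribute j ∈ Ri, else bᵢⱼ.
Initial tableau (one row per fragment):
  row 1: a1 b12 b13 a4 b15
  row 2: a1 a2 b23 a4 a5
  row 3: a1 a2 a3 b34 a5
Rows 1 and 2 agree on A; apply A→B and equate their B entries.
Rows 1 and 2 agree on B; apply B→C, D and equate their C, D entries.
Rows 1 and 3 agree on B; apply B→C, D and equate their C, D entries.
Row 2 is now all distinguished symbols — the join is lossless.

Yes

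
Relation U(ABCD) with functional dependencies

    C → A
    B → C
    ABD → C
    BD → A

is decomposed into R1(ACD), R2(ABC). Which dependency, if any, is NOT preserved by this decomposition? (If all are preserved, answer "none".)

none

C → A lies within R1.
B → C lies within R2.
ABD → C: restricted closure across fragments reaches C.
BD → A: restricted closure across fragments reaches A.
Every dependency is enforceable on the fragments, so the decomposition is dependency-preserving.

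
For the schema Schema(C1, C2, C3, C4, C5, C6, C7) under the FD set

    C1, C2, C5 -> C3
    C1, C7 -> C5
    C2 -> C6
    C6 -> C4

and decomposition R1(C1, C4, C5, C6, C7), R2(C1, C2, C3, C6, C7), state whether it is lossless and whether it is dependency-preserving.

Lossless test: (C1, C6, C7)⁺ = {C1, C4, C5, C6, C7}, which contains all of one fragment — lossless.
Dependency preservation: the restricted closure of {C1, C2, C5} across the fragments never reaches {C3}, so C1, C2, C5 → C3 cannot be enforced without a join — not preserved.

lossless but not dependency-preserving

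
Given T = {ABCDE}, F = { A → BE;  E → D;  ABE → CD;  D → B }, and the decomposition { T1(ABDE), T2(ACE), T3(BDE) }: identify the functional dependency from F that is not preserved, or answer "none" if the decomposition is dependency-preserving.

A → BE lies within T1.
E → D lies within T1.
ABE → CD: restricted closure across fragments reaches CD.
D → B lies within T1.
Every dependency is enforceable on the fragments, so the decomposition is dependency-preserving.

none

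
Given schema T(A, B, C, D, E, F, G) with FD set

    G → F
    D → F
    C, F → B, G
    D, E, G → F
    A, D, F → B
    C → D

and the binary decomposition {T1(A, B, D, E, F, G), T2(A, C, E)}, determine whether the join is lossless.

Common attributes: T1 ∩ T2 = {A, E}.
No dependency enlarges {A, E}, so (A, E)⁺ = {A, E}.
The closure contains neither all of T1 = {A, B, D, E, F, G} nor all of T2 = {A, C, E}, so the common attributes are not a superkey of either fragment. The join is lossy.

No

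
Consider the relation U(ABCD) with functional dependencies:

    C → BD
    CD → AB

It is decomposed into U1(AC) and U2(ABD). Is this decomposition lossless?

No

Common attributes: U1 ∩ U2 = {A}.
No dependency enlarges {A}, so (A)⁺ = {A}.
The closure contains neither all of U1 = {AC} nor all of U2 = {ABD}, so the common attributes are not a superkey of either fragment. The join is lossy.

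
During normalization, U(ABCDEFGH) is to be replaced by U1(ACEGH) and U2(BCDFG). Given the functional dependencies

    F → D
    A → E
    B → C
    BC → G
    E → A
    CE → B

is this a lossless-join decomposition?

No

Common attributes: U1 ∩ U2 = {CG}.
No dependency enlarges {CG}, so (CG)⁺ = {CG}.
The closure contains neither all of U1 = {ACEGH} nor all of U2 = {BCDFG}, so the common attributes are not a superkey of either fragment. The join is lossy.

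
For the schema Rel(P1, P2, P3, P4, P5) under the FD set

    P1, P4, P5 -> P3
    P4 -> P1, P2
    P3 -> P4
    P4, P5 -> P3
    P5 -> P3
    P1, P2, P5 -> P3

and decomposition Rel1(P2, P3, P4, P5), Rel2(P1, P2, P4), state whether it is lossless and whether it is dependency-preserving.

Lossless test: (P2, P4)⁺ = {P1, P2, P4}, which contains all of one fragment — lossless.
Dependency preservation: P1, P4, P5 → P3; P1, P2, P5 → P3 are not contained in any single fragment, but the restricted closure of each left-hand side across the fragments still reaches the right-hand side; the remaining FDs each lie inside some fragment. All dependencies are preserved.

lossless and dependency-preserving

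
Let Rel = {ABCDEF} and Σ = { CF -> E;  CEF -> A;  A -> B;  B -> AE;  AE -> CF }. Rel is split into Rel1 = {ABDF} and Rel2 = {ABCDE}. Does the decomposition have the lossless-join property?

Yes

Common attributes: Rel1 ∩ Rel2 = {ABD}.
Closure of {ABD}: B → AE applies, adding E; AE → CF applies, adding CF. So (ABD)⁺ = {ABCDEF}.
This closure contains every attribute of Rel1, so Rel1 ∩ Rel2 → Rel1. The join is lossless.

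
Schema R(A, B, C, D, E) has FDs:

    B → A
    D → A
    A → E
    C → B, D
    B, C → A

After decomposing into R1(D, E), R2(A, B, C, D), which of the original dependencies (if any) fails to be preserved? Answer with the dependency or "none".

Check A → E: no single fragment contains all of {A, E}, and the restricted closure of {A} across the fragments never reaches {E}.
B → A is preserved.
D → A is preserved.
C → B, D is preserved.
B, C → A is preserved.

A → E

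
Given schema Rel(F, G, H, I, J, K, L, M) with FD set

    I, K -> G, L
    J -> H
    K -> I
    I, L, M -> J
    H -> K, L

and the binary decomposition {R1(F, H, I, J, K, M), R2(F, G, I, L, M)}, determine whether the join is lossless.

No

Common attributes: R1 ∩ R2 = {F, I, M}.
No dependency enlarges {F, I, M}, so (F, I, M)⁺ = {F, I, M}.
The closure contains neither all of R1 = {F, H, I, J, K, M} nor all of R2 = {F, G, I, L, M}, so the common attributes are not a superkey of either fragment. The join is lossy.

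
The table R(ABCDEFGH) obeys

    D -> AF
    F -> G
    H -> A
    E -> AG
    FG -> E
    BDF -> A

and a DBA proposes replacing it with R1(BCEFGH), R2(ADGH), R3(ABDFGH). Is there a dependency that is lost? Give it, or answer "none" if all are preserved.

Check E → AG: no single fragment contains all of {AEG}, and the restricted closure of {E} across the fragments never reaches {AG}.
D → AF is preserved.
F → G is preserved.
H → A is preserved.
FG → E is preserved.
BDF → A is preserved.

E -> AG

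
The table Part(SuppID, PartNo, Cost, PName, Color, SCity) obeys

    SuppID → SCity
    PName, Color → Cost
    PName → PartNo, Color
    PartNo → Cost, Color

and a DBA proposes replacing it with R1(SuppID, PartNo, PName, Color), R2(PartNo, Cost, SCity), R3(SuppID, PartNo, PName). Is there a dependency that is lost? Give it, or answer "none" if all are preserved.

Check SuppID → SCity: no single fragment contains all of {SuppID, SCity}, and the restricted closure of {SuppID} across the fragments never reaches {SCity}.
PName, Color → Cost is preserved.
PName → PartNo, Color is preserved.
PartNo → Cost, Color is preserved.

SuppID → SCity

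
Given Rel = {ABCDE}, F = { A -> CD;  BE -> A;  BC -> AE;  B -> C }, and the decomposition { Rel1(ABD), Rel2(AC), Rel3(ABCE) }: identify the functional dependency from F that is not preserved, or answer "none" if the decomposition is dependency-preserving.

none

A → CD: restricted closure across fragments reaches CD.
BE → A lies within Rel3.
BC → AE lies within Rel3.
B → C lies within Rel3.
Every dependency is enforceable on the fragments, so the decomposition is dependency-preserving.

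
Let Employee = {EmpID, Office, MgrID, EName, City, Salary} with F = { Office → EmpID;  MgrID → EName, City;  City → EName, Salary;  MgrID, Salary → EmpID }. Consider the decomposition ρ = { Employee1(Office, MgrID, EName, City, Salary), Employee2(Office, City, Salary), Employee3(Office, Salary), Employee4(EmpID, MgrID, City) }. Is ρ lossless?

Chase test. Columns are EmpID, Office, MgrID, EName, City, Salary; row i has aⱼ where attribute j ∈ Employeei, else bᵢⱼ.
Initial tableau (one row per fragment):
  row 1: b11 a2 a3 a4 a5 a6
  row 2: b21 a2 b23 b24 a5 a6
  row 3: b31 a2 b33 b34 b35 a6
  row 4: a1 b42 a3 b44 a5 b46
Rows 1 and 2 agree on Office; apply Office→EmpID and equate their EmpID entries.
Rows 1 and 3 agree on Office; apply Office→EmpID and equate their EmpID entries.
Rows 1 and 4 agree on MgrID; apply MgrID→EName, City and equate their EName, City entries.
Rows 1 and 2 agree on City; apply City→EName, Salary and equate their EName, Salary entries.
Rows 1 and 4 agree on City; apply City→EName, Salary and equate their EName, Salary entries.
Rows 1 and 4 agree on MgrID, Salary; apply MgrID, Salary→EmpID and equate their EmpID entries.
Row 1 is now all distinguished symbols — the join is lossless.

Yes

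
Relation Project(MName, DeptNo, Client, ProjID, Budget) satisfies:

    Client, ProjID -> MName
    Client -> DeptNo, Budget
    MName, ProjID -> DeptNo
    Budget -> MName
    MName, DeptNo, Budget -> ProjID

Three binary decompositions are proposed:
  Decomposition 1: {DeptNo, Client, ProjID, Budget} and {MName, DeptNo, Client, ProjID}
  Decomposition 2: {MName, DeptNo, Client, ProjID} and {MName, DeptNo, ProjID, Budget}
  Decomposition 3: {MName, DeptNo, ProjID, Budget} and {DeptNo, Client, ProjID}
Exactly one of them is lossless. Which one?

Decomposition 1

Decomposition 1: common = {DeptNo, Client, ProjID}, closure = {MName, DeptNo, Client, ProjID, Budget} → lossless.
Decomposition 2: common = {MName, DeptNo, ProjID}, closure = {MName, DeptNo, ProjID} → lossy.
Decomposition 3: common = {DeptNo, ProjID}, closure = {DeptNo, ProjID} → lossy.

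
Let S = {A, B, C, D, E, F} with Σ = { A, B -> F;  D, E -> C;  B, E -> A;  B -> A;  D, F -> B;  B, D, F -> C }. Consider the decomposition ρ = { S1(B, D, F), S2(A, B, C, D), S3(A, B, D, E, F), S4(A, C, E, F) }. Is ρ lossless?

Chase test. Columns are A, B, C, D, E, F; row i has aⱼ where attribute j ∈ Si, else bᵢⱼ.
Initial tableau (one row per fragment):
  row 1: b11 a2 b13 a4 b15 a6
  row 2: a1 a2 a3 a4 b25 b26
  row 3: a1 a2 b33 a4 a5 a6
  row 4: a1 b42 a3 b44 a5 a6
Rows 2 and 3 agree on A, B; apply A, B→F and equate their F entries.
Rows 1 and 2 agree on B; apply B→A and equate their A entries.
Rows 1 and 2 agree on B, D, F; apply B, D, F→C and equate their C entries.
Rows 1 and 3 agree on B, D, F; apply B, D, F→C and equate their C entries.
Row 3 is now all distinguished symbols — the join is lossless.

Yes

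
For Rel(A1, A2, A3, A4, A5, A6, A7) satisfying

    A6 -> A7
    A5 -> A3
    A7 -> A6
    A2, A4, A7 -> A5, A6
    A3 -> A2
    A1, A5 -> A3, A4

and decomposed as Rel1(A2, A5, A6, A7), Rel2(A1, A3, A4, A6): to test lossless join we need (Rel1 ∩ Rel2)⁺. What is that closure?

A6, A7

Rel1 ∩ Rel2 = {A6}.
A6 → A7 applies, adding A7
Closure: {A6, A7}.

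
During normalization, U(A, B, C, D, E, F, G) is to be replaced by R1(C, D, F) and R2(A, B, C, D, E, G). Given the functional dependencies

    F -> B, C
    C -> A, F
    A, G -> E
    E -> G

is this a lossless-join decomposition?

Yes

Common attributes: R1 ∩ R2 = {C, D}.
Closure of {C, D}: C → A, F applies, adding A, F; F → B, C applies, adding B. So (C, D)⁺ = {A, B, C, D, F}.
This closure contains every attribute of R1, so R1 ∩ R2 → R1. The join is lossless.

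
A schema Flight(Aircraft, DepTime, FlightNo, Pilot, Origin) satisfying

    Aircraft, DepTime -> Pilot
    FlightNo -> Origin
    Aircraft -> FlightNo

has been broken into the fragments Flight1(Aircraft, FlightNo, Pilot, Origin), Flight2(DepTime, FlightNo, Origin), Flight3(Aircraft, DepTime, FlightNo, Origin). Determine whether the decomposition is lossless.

Chase test. Columns are Aircraft, DepTime, FlightNo, Pilot, Origin; row i has aⱼ where attribute j ∈ Flighti, else bᵢⱼ.
Initial tableau (one row per fragment):
  row 1: a1 b12 a3 a4 a5
  row 2: b21 a2 a3 b24 a5
  row 3: a1 a2 a3 b34 a5
No row becomes fully distinguished — the join is lossy.

No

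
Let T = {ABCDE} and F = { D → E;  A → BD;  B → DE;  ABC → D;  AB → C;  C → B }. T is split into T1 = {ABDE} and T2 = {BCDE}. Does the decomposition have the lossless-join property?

No

Common attributes: T1 ∩ T2 = {BDE}.
No dependency enlarges {BDE}, so (BDE)⁺ = {BDE}.
The closure contains neither all of T1 = {ABDE} nor all of T2 = {BCDE}, so the common attributes are not a superkey of either fragment. The join is lossy.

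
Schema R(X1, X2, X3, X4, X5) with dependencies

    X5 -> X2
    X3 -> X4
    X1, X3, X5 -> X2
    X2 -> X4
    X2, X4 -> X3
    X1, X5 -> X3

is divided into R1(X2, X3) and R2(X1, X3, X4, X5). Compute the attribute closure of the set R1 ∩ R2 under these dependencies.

X3, X4

R1 ∩ R2 = {X3}.
X3 → X4 applies, adding X4
Closure: {X3, X4}.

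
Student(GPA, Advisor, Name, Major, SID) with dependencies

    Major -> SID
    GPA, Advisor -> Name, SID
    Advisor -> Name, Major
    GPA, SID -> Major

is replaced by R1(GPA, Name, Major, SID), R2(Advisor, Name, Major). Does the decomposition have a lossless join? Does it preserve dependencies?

Lossless test: (Name, Major)⁺ = {Name, Major, SID}, which is a superkey of neither fragment — lossy.
Dependency preservation: GPA, Advisor → Name, SID is not contained in any single fragment, but the restricted closure of its left-hand side across the fragments still reaches the right-hand side; the remaining FDs each lie inside some fragment. All dependencies are preserved.

lossy but dependency-preserving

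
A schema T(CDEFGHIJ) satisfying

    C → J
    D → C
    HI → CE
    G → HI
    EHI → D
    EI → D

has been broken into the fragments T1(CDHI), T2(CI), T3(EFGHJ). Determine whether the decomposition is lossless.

Chase test. Columns are CDEFGHIJ; row i has aⱼ where attribute j ∈ Ti, else bᵢⱼ.
Initial tableau (one row per fragment):
  row 1: a1 a2 b13 b14 b15 a6 a7 b18
  row 2: a1 b22 b23 b24 b25 b26 a7 b28
  row 3: b31 b32 a3 a4 a5 a6 b37 a8
Rows 1 and 2 agree on C; apply C→J and equate their J entries.
No row becomes fully distinguished — the join is lossy.

No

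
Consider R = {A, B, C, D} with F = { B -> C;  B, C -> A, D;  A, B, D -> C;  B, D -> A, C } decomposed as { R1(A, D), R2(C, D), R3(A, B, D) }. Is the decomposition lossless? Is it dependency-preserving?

Lossless test (chase): applying each FD to every pair of rows produces no changes in the tableau, so no row becomes fully distinguished — the join is lossy.
Dependency preservation: the restricted closure of {B} across the fragments never reaches {C}, so B → C cannot be enforced without a join — not preserved.

lossy and not dependency-preserving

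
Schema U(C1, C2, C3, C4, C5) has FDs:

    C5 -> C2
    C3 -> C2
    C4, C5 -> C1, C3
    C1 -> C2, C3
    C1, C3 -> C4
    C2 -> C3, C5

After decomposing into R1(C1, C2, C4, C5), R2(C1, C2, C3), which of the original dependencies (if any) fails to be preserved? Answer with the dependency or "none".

C5 → C2 lies within R1.
C3 → C2 lies within R2.
C4, C5 → C1, C3: restricted closure across fragments reaches C1, C3.
C1 → C2, C3 lies within R2.
C1, C3 → C4: restricted closure across fragments reaches C4.
C2 → C3, C5: restricted closure across fragments reaches C3, C5.
Every dependency is enforceable on the fragments, so the decomposition is dependency-preserving.

none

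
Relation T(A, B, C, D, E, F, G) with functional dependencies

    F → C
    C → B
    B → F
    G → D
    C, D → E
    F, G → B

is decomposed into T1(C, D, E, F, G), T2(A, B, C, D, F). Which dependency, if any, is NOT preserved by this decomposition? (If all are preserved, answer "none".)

F → C lies within T1.
C → B lies within T2.
B → F lies within T2.
G → D lies within T1.
C, D → E lies within T1.
F, G → B: restricted closure across fragments reaches B.
Every dependency is enforceable on the fragments, so the decomposition is dependency-preserving.

none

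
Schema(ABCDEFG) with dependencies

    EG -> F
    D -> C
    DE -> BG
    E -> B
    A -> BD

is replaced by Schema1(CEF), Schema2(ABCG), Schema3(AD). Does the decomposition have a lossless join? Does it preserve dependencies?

Lossless test (chase): Rows 2 and 3 agree on A; apply A→BD and equate their BD entries. Rows 2 and 3 agree on D; apply D→C and equate their C entries. No row becomes fully distinguished — the join is lossy.
Dependency preservation: the restricted closure of {EG} across the fragments never reaches {F}, so EG → F cannot be enforced without a join — not preserved.

lossy and not dependency-preserving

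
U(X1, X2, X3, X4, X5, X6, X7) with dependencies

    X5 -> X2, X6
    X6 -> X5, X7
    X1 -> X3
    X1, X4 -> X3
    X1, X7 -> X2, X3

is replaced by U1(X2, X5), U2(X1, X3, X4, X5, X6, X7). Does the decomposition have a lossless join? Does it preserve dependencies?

Lossless test: (X5)⁺ = {X2, X5, X6, X7}, which contains all of one fragment — lossless.
Dependency preservation: the restricted closure of {X1, X7} across the fragments never reaches {X2, X3}, so X1, X7 → X2, X3 cannot be enforced without a join — not preserved.

lossless but not dependency-preserving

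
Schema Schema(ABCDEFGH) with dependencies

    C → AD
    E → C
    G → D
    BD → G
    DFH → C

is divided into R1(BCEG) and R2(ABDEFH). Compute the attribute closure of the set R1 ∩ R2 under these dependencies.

ABCDEG

R1 ∩ R2 = {BE}.
E → C applies, adding C
C → AD applies, adding AD
BD → G applies, adding G
Closure: {ABCDEG}.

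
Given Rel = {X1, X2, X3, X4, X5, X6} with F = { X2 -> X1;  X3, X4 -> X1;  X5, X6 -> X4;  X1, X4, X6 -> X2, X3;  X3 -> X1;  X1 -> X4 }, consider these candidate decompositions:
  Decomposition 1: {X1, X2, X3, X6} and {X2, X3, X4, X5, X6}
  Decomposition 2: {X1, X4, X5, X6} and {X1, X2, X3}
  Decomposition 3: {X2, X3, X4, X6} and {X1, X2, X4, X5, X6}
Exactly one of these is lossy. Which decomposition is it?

Decomposition 2

Decomposition 1: common = {X2, X3, X6}, closure = {X1, X2, X3, X4, X6} → lossless.
Decomposition 2: common = {X1}, closure = {X1, X4} → lossy.
Decomposition 3: common = {X2, X4, X6}, closure = {X1, X2, X3, X4, X6} → lossless.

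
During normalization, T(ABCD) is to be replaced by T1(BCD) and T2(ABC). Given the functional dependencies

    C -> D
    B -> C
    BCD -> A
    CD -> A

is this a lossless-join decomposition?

Common attributes: T1 ∩ T2 = {BC}.
Closure of {BC}: C → D applies, adding D; BCD → A applies, adding A. So (BC)⁺ = {ABCD}.
This closure contains every attribute of T1, so T1 ∩ T2 → T1. The join is lossless.

Yes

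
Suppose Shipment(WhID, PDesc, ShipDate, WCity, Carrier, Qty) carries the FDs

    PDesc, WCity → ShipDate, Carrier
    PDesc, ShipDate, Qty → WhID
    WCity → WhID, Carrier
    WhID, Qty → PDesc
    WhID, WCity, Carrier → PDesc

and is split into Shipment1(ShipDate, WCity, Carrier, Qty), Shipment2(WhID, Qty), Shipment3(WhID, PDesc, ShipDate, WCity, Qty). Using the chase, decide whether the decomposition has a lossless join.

Yes

Chase test. Columns are WhID, PDesc, ShipDate, WCity, Carrier, Qty; row i has aⱼ where attribute j ∈ Shipmenti, else bᵢⱼ.
Initial tableau (one row per fragment):
  row 1: b11 b12 a3 a4 a5 a6
  row 2: a1 b22 b23 b24 b25 a6
  row 3: a1 a2 a3 a4 b35 a6
Rows 1 and 3 agree on WCity; apply WCity→WhID, Carrier and equate their WhID, Carrier entries.
Rows 1 and 2 agree on WhID, Qty; apply WhID, Qty→PDesc and equate their PDesc entries.
Rows 1 and 3 agree on WhID, Qty; apply WhID, Qty→PDesc and equate their PDesc entries.
Row 1 is now all distinguished symbols — the join is lossless.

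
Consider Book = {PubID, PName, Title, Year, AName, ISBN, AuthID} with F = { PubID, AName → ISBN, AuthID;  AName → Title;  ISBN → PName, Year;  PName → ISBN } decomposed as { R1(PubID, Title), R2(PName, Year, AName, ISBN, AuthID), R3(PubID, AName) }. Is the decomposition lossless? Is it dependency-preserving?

Lossless test (chase): Rows 2 and 3 agree on AName; apply AName→Title and equate their Title entries. No row becomes fully distinguished — the join is lossy.
Dependency preservation: the restricted closure of {PubID, AName} across the fragments never reaches {ISBN, AuthID}, so PubID, AName → ISBN, AuthID cannot be enforced without a join — not preserved.

lossy and not dependency-preserving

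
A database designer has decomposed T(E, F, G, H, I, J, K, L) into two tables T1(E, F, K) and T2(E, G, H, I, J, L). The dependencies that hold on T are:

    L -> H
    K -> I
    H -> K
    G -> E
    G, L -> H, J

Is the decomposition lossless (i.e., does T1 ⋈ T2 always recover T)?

No

Common attributes: T1 ∩ T2 = {E}.
No dependency enlarges {E}, so (E)⁺ = {E}.
The closure contains neither all of T1 = {E, F, K} nor all of T2 = {E, G, H, I, J, L}, so the common attributes are not a superkey of either fragment. The join is lossy.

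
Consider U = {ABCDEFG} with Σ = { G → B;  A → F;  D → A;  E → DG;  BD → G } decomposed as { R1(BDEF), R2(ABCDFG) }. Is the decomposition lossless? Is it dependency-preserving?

lossy but dependency-preserving

Lossless test: (BDF)⁺ = {ABDFG}, which is a superkey of neither fragment — lossy.
Dependency preservation: E → DG is not contained in any single fragment, but the restricted closure of its left-hand side across the fragments still reaches the right-hand side; the remaining FDs each lie inside some fragment. All dependencies are preserved.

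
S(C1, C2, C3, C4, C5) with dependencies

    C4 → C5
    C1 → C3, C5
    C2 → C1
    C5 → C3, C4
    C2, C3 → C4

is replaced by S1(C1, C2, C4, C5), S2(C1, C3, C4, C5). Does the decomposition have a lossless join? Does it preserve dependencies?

lossless and dependency-preserving

Lossless test: (C1, C4, C5)⁺ = {C1, C3, C4, C5}, which contains all of one fragment — lossless.
Dependency preservation: C2, C3 → C4 is not contained in any single fragment, but the restricted closure of its left-hand side across the fragments still reaches the right-hand side; the remaining FDs each lie inside some fragment. All dependencies are preserved.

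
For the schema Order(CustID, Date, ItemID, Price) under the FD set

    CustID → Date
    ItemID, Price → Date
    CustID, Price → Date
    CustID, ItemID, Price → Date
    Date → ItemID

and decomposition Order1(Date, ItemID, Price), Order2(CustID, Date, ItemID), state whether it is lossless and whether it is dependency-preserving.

lossy but dependency-preserving

Lossless test: (Date, ItemID)⁺ = {Date, ItemID}, which is a superkey of neither fragment — lossy.
Dependency preservation: CustID, Price → Date; CustID, ItemID, Price → Date are not contained in any single fragment, but the restricted closure of each left-hand side across the fragments still reaches the right-hand side; the remaining FDs each lie inside some fragment. All dependencies are preserved.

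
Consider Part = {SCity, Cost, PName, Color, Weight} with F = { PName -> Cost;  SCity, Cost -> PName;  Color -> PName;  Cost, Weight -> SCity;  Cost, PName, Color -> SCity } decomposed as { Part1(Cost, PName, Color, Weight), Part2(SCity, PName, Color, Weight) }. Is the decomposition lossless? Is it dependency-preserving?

lossless but not dependency-preserving

Lossless test: (PName, Color, Weight)⁺ = {SCity, Cost, PName, Color, Weight}, which contains all of one fragment — lossless.
Dependency preservation: the restricted closure of {SCity, Cost} across the fragments never reaches {PName}, so SCity, Cost → PName cannot be enforced without a join — not preserved.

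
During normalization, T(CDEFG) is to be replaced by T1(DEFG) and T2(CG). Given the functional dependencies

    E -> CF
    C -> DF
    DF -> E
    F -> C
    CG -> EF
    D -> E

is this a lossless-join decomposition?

Common attributes: T1 ∩ T2 = {G}.
No dependency enlarges {G}, so (G)⁺ = {G}.
The closure contains neither all of T1 = {DEFG} nor all of T2 = {CG}, so the common attributes are not a superkey of either fragment. The join is lossy.

No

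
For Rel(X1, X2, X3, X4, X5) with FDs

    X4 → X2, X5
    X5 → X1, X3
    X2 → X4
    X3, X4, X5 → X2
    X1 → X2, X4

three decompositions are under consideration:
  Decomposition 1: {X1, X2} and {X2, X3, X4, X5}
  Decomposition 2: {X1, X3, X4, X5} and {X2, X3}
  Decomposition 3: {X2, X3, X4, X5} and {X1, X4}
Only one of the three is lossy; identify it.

Decomposition 1: common = {X2}, closure = {X1, X2, X3, X4, X5} → lossless.
Decomposition 2: common = {X3}, closure = {X3} → lossy.
Decomposition 3: common = {X4}, closure = {X1, X2, X3, X4, X5} → lossless.

Decomposition 2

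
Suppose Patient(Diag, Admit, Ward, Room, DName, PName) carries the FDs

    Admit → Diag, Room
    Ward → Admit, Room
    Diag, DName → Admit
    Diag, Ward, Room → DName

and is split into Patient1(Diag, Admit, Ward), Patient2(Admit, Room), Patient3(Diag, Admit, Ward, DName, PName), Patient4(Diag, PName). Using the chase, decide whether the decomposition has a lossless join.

Chase test. Columns are Diag, Admit, Ward, Room, DName, PName; row i has aⱼ where attribute j ∈ Patienti, else bᵢⱼ.
Initial tableau (one row per fragment):
  row 1: a1 a2 a3 b14 b15 b16
  row 2: b21 a2 b23 a4 b25 b26
  row 3: a1 a2 a3 b34 a5 a6
  row 4: a1 b42 b43 b44 b45 a6
Rows 1 and 2 agree on Admit; apply Admit→Diag, Room and equate their Diag, Room entries.
Rows 1 and 3 agree on Admit; apply Admit→Diag, Room and equate their Diag, Room entries.
Rows 1 and 3 agree on Diag, Ward, Room; apply Diag, Ward, Room→DName and equate their DName entries.
Row 3 is now all distinguished symbols — the join is lossless.

Yes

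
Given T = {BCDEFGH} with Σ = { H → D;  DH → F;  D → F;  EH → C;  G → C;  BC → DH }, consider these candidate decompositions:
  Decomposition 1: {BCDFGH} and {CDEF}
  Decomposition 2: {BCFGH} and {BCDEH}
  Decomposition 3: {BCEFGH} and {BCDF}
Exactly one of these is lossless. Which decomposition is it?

Decomposition 1: common = {CDF}, closure = {CDF} → lossy.
Decomposition 2: common = {BCH}, closure = {BCDFH} → lossy.
Decomposition 3: common = {BCF}, closure = {BCDFH} → lossless.

Decomposition 3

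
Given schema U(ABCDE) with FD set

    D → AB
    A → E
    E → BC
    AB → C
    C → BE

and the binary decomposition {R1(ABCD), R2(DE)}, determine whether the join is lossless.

Common attributes: R1 ∩ R2 = {D}.
Closure of {D}: D → AB applies, adding AB; A → E applies, adding E; E → BC applies, adding C. So (D)⁺ = {ABCDE}.
This closure contains every attribute of R1, so R1 ∩ R2 → R1. The join is lossless.

Yes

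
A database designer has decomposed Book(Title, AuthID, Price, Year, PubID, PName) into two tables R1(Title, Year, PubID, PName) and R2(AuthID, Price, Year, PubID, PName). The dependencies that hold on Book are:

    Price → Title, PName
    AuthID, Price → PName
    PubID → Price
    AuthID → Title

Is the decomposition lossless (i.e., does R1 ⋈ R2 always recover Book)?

Yes

Common attributes: R1 ∩ R2 = {Year, PubID, PName}.
Closure of {Year, PubID, PName}: PubID → Price applies, adding Price; Price → Title, PName applies, adding Title. So (Year, PubID, PName)⁺ = {Title, Price, Year, PubID, PName}.
This closure contains every attribute of R1, so R1 ∩ R2 → R1. The join is lossless.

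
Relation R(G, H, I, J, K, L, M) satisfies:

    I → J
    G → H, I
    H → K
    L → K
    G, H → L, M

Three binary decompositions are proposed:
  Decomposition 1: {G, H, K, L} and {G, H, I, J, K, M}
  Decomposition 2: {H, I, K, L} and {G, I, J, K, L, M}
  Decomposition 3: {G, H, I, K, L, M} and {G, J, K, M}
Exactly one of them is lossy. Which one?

Decomposition 1: common = {G, H, K}, closure = {G, H, I, J, K, L, M} → lossless.
Decomposition 2: common = {I, K, L}, closure = {I, J, K, L} → lossy.
Decomposition 3: common = {G, K, M}, closure = {G, H, I, J, K, L, M} → lossless.

Decomposition 2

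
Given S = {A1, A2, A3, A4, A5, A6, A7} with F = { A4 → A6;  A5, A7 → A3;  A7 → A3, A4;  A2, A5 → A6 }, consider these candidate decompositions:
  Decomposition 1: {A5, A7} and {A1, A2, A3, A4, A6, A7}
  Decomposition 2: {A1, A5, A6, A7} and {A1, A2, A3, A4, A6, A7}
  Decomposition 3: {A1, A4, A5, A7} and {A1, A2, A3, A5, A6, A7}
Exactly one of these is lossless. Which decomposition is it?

Decomposition 3

Decomposition 1: common = {A7}, closure = {A3, A4, A6, A7} → lossy.
Decomposition 2: common = {A1, A6, A7}, closure = {A1, A3, A4, A6, A7} → lossy.
Decomposition 3: common = {A1, A5, A7}, closure = {A1, A3, A4, A5, A6, A7} → lossless.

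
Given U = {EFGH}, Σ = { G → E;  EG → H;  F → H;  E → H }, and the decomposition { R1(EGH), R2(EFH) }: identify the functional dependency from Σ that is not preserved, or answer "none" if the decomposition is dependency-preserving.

G → E lies within R1.
EG → H lies within R1.
F → H lies within R2.
E → H lies within R1.
Every dependency is enforceable on the fragments, so the decomposition is dependency-preserving.

none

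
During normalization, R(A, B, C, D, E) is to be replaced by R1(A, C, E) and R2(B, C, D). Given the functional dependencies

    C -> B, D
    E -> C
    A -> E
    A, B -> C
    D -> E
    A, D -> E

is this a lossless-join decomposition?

Common attributes: R1 ∩ R2 = {C}.
Closure of {C}: C → B, D applies, adding B, D; D → E applies, adding E. So (C)⁺ = {B, C, D, E}.
This closure contains every attribute of R2, so R1 ∩ R2 → R2. The join is lossless.

Yes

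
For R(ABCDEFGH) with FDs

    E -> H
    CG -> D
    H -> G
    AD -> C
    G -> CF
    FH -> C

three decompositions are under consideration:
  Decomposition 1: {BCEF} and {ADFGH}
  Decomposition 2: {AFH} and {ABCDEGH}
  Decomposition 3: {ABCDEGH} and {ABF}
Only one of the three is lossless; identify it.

Decomposition 2

Decomposition 1: common = {F}, closure = {F} → lossy.
Decomposition 2: common = {AH}, closure = {ACDFGH} → lossless.
Decomposition 3: common = {AB}, closure = {AB} → lossy.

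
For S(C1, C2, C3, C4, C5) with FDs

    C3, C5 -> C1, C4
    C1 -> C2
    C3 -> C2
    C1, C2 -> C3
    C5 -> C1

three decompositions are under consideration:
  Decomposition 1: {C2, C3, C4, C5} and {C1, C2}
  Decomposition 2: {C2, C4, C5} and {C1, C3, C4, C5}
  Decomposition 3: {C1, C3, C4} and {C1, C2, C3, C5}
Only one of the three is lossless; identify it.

Decomposition 2

Decomposition 1: common = {C2}, closure = {C2} → lossy.
Decomposition 2: common = {C4, C5}, closure = {C1, C2, C3, C4, C5} → lossless.
Decomposition 3: common = {C1, C3}, closure = {C1, C2, C3} → lossy.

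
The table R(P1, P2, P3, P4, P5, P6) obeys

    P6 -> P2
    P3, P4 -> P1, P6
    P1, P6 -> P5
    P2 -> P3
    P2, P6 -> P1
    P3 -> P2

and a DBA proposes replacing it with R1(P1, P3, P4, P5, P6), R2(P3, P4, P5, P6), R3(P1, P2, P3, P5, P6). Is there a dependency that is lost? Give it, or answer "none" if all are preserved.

none

P6 → P2 lies within R3.
P3, P4 → P1, P6 lies within R1.
P1, P6 → P5 lies within R1.
P2 → P3 lies within R3.
P2, P6 → P1 lies within R3.
P3 → P2 lies within R3.
Every dependency is enforceable on the fragments, so the decomposition is dependency-preserving.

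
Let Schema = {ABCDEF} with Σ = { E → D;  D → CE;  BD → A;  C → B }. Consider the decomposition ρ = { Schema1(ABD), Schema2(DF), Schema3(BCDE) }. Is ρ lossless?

Chase test. Columns are ABCDEF; row i has aⱼ where attribute j ∈ Schemai, else bᵢⱼ.
Initial tableau (one row per fragment):
  row 1: a1 a2 b13 a4 b15 b16
  row 2: b21 b22 b23 a4 b25 a6
  row 3: b31 a2 a3 a4 a5 b36
Rows 1 and 2 agree on D; apply D→CE and equate their CE entries.
Rows 1 and 3 agree on D; apply D→CE and equate their CE entries.
Rows 1 and 3 agree on BD; apply BD→A and equate their A entries.
Rows 1 and 2 agree on C; apply C→B and equate their B entries.
Rows 1 and 2 agree on BD; apply BD→A and equate their A entries.
Row 2 is now all distinguished symbols — the join is lossless.

Yes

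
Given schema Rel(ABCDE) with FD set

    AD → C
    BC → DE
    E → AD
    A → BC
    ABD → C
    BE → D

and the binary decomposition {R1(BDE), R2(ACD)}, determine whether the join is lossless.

No

Common attributes: R1 ∩ R2 = {D}.
No dependency enlarges {D}, so (D)⁺ = {D}.
The closure contains neither all of R1 = {BDE} nor all of R2 = {ACD}, so the common attributes are not a superkey of either fragment. The join is lossy.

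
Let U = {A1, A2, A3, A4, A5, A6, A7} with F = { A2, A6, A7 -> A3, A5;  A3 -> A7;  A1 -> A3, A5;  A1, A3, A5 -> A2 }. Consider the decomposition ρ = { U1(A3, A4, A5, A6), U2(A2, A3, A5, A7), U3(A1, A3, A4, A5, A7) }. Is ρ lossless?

Chase test. Columns are A1, A2, A3, A4, A5, A6, A7; row i has aⱼ where attribute j ∈ Ui, else bᵢⱼ.
Initial tableau (one row per fragment):
  row 1: b11 b12 a3 a4 a5 a6 b17
  row 2: b21 a2 a3 b24 a5 b26 a7
  row 3: a1 b32 a3 a4 a5 b36 a7
Rows 1 and 2 agree on A3; apply A3→A7 and equate their A7 entries.
No row becomes fully distinguished — the join is lossy.

No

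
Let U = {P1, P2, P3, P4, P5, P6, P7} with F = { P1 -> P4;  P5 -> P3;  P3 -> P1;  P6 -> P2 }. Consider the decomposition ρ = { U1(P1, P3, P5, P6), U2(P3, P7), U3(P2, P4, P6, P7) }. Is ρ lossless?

No

Chase test. Columns are P1, P2, P3, P4, P5, P6, P7; row i has aⱼ where attribute j ∈ Ui, else bᵢⱼ.
Initial tableau (one row per fragment):
  row 1: a1 b12 a3 b14 a5 a6 b17
  row 2: b21 b22 a3 b24 b25 b26 a7
  row 3: b31 a2 b33 a4 b35 a6 a7
Rows 1 and 2 agree on P3; apply P3→P1 and equate their P1 entries.
Rows 1 and 3 agree on P6; apply P6→P2 and equate their P2 entries.
Rows 1 and 2 agree on P1; apply P1→P4 and equate their P4 entries.
No row becomes fully distinguished — the join is lossy.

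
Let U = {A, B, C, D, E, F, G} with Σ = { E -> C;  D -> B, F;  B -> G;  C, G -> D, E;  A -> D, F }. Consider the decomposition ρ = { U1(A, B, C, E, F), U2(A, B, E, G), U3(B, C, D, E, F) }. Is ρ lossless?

Yes

Chase test. Columns are A, B, C, D, E, F, G; row i has aⱼ where attribute j ∈ Ui, else bᵢⱼ.
Initial tableau (one row per fragment):
  row 1: a1 a2 a3 b14 a5 a6 b17
  row 2: a1 a2 b23 b24 a5 b26 a7
  row 3: b31 a2 a3 a4 a5 a6 b37
Rows 1 and 2 agree on E; apply E→C and equate their C entries.
Rows 1 and 2 agree on B; apply B→G and equate their G entries.
Rows 1 and 3 agree on B; apply B→G and equate their G entries.
Rows 1 and 2 agree on C, G; apply C, G→D, E and equate their D, E entries.
Rows 1 and 3 agree on C, G; apply C, G→D, E and equate their D, E entries.
Rows 1 and 2 agree on A; apply A→D, F and equate their D, F entries.
Row 1 is now all distinguished symbols — the join is lossless.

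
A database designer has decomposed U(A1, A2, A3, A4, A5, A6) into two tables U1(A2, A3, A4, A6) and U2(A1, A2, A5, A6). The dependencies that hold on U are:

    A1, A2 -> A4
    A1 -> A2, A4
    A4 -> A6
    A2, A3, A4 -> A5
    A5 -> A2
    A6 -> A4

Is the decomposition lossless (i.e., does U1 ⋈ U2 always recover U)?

No

Common attributes: U1 ∩ U2 = {A2, A6}.
Closure of {A2, A6}: A6 → A4 applies, adding A4. So (A2, A6)⁺ = {A2, A4, A6}.
The closure contains neither all of U1 = {A2, A3, A4, A6} nor all of U2 = {A1, A2, A5, A6}, so the common attributes are not a superkey of either fragment. The join is lossy.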